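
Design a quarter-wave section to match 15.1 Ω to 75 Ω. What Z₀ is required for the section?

Z_qwt ≈ 33.7 Ω

Z_qwt = √(Z_0·R_L) = √(75 × 15.1) = √1132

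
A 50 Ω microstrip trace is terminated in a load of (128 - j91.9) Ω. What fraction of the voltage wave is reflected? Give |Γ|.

|Γ| ≈ 0.602

Γ = (Z_L − Z_0)/(Z_L + Z_0) = (78 − j91.9)/(178 − j91.9)
|Γ| = 121/200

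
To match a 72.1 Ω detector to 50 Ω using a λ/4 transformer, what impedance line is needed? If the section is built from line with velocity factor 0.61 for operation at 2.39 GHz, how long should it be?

Z_qwt = √(Z_0·R_L) = √(50 × 72.1) = √3605
λ = 0.61·c/f = 0.0766 m, so l = λ/4 = 0.0191 m

Z_qwt ≈ 60 Ω; length ≈ 1.91 cm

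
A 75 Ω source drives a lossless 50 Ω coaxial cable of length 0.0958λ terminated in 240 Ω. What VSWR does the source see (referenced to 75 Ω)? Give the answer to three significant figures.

VSWR ≈ 4.52

βl = 2π × 0.0958 = 34.5°
tan(βl) = 0.687
Z_in = Z_0·(Z_L + jZ_0·tanβl)/(Z_0 + jZ_L·tanβl) = 29.8 − j63.8 Ω
Γ_s = (Z_in − Z_s)/(Z_in + Z_s) = (-45.2 − j63.8)/(105 − j63.8), |Γ_s| = 0.638
VSWR = (1 + |Γ_s|)/(1 − |Γ_s|)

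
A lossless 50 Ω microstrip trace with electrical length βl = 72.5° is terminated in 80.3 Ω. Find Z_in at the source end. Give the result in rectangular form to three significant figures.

Z_in ≈ 33 − j9.29 Ω

tan(βl) = tan(72.5°) = 3.17
Z_in = Z_0·(Z_L + jZ_0·tanβl)/(Z_0 + jZ_L·tanβl)
     = 50·(80.3 + j159)/(50 + j255)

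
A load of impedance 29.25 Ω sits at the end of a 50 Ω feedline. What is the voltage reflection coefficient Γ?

Γ = -0.262

Γ = (Z_L − Z_0)/(Z_L + Z_0) = (29.25 − 50)/(29.25 + 50) = -20.75/79.25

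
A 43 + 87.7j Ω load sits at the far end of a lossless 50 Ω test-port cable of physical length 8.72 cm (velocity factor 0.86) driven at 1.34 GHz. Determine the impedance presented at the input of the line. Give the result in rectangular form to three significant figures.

λ = v/f = 0.86·c / 1.34 GHz = 0.193 m
βl = 2π·l/λ = 2π × 0.453 = 163°
tan(βl) = tan(163°) = -0.305
Z_in = Z_0·(Z_L + jZ_0·tanβl)/(Z_0 + jZ_L·tanβl)
     = 50·(43 + j72.5)/(76.7 − j13.1)

Z_in ≈ 19.4 + j50.5 Ω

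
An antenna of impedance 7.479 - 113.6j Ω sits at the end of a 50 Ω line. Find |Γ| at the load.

Γ = (Z_L − Z_0)/(Z_L + Z_0) = (-42.52 − j113.6)/(57.48 − j113.6)
|Γ| = 121/127

|Γ| ≈ 0.953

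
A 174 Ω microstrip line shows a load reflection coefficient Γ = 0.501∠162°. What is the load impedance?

Z_L = Z_0·(1 + Γ)/(1 − Γ) = 174·(0.524 + j0.155)/(1.48 − j0.155)

Z_L ≈ 59.1 + j24.4 Ω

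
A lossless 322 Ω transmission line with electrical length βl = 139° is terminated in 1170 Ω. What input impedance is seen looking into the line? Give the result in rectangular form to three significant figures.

Z_in ≈ 187 + j311 Ω

tan(βl) = tan(139°) = -0.869
Z_in = Z_0·(Z_L + jZ_0·tanβl)/(Z_0 + jZ_L·tanβl)
     = 322·(1170 − j280)/(322 − j1020)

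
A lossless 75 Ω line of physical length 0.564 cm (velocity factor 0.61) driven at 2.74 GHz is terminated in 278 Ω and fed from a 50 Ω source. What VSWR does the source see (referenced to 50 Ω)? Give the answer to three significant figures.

VSWR ≈ 4.8

λ = v/f = 0.61·c / 2.74 GHz = 0.0668 m
βl = 2π·l/λ = 2π × 0.0844 = 30.4°
tan(βl) = 0.587
Z_in = Z_0·(Z_L + jZ_0·tanβl)/(Z_0 + jZ_L·tanβl) = 65.2 − j97.8 Ω
Γ_s = (Z_in − Z_s)/(Z_in + Z_s) = (15.2 − j97.8)/(115 − j97.8), |Γ_s| = 0.655
VSWR = (1 + |Γ_s|)/(1 − |Γ_s|)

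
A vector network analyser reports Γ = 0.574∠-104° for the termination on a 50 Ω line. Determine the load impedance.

Z_L = Z_0·(1 + Γ)/(1 − Γ) = 50·(0.861 − j0.557)/(1.14 + j0.557)

Z_L ≈ 20.9 − j34.7 Ω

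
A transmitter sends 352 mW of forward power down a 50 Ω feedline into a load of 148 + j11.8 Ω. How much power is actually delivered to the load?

P_delivered ≈ 265 mW

|Γ| = |(98 + j11.8)/(198 + j11.8)| = 0.498
|Γ|² = 0.248
P_refl = |Γ|²·P_inc = 87.2 mW, P_del = (1 − |Γ|²)·P_inc = 265 mW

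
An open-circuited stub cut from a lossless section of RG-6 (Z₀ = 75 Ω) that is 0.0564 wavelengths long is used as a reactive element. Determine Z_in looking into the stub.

βl = 2π × 0.0564 = 20.3°
tan(βl) = 0.37
For an open-circuited stub, Z_in = −jZ_0·cot(βl) = −jZ_0/tan(βl)

Z_in ≈ −j203 Ω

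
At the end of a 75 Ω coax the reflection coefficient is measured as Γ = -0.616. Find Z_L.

Z_L = Z_0·(1 + Γ)/(1 − Γ) = 75·(0.384)/(1.62)

Z_L ≈ 17.8 Ω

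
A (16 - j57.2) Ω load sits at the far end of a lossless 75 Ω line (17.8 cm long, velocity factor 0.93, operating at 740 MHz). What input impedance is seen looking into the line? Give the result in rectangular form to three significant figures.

Z_in ≈ 22 − j80.5 Ω

λ = v/f = 0.93·c / 740 MHz = 0.377 m
βl = 2π·l/λ = 2π × 0.472 = 170°
tan(βl) = tan(170°) = -0.177
Z_in = Z_0·(Z_L + jZ_0·tanβl)/(Z_0 + jZ_L·tanβl)
     = 75·(16 − j70.5)/(64.9 − j2.83)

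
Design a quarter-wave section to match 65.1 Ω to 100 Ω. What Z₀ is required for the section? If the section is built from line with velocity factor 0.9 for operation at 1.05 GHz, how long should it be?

Z_qwt ≈ 80.7 Ω; length ≈ 6.43 cm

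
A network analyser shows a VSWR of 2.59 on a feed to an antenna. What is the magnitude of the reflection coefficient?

|Γ| = (S − 1)/(S + 1) = (2.59 − 1)/(2.59 + 1) = 1.59/3.59

|Γ| ≈ 0.443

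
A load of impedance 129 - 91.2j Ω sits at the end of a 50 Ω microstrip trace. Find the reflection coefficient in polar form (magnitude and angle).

Γ ≈ 0.601 ∠ -22.1°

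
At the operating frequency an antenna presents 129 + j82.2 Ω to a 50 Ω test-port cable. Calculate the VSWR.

VSWR ≈ 3.75

Γ = (Z_L − Z_0)/(Z_L + Z_0) = (79 + j82.2)/(179 + j82.2)
|Γ| = 114/197 = 0.579
VSWR = (1 + |Γ|)/(1 − |Γ|) = 1.58/0.421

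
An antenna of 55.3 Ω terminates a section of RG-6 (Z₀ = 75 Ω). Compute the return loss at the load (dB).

Γ = (55.3 − 75)/(55.3 + 75) = -0.151
RL = −20·log₁₀|Γ| = −20·log₁₀(0.151)

RL ≈ 16.4 dB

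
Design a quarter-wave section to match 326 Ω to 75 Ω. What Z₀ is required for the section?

Z_qwt ≈ 156 Ω

Z_qwt = √(Z_0·R_L) = √(75 × 326) = √24450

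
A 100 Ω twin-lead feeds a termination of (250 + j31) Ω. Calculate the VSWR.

VSWR ≈ 2.55

Γ = (Z_L − Z_0)/(Z_L + Z_0) = (150 + j31)/(350 + j31)
|Γ| = 153/351 = 0.436
VSWR = (1 + |Γ|)/(1 − |Γ|) = 1.44/0.564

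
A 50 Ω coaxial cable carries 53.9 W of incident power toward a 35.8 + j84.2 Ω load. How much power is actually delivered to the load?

P_delivered ≈ 26.7 W

|Γ| = |(-14.2 + j84.2)/(85.8 + j84.2)| = 0.71
|Γ|² = 0.505
P_refl = |Γ|²·P_inc = 27.2 W, P_del = (1 − |Γ|²)·P_inc = 26.7 W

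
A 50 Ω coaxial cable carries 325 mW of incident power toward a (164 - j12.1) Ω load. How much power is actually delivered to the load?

P_delivered ≈ 232 mW

|Γ| = |(114 − j12.1)/(214 − j12.1)| = 0.535
|Γ|² = 0.286
P_refl = |Γ|²·P_inc = 93 mW, P_del = (1 − |Γ|²)·P_inc = 232 mW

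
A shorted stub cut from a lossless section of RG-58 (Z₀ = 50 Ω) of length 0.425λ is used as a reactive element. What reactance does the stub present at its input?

X_in ≈ -25.5 Ω (capacitive)

βl = 2π × 0.425 = 153°
tan(βl) = -0.51
For a shorted stub, Z_in = jZ_0·tan(βl)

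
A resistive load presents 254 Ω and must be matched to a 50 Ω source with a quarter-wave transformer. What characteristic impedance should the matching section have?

Z_qwt ≈ 113 Ω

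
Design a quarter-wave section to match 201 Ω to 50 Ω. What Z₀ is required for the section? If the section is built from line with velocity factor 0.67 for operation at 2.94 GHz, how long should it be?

Z_qwt ≈ 100 Ω; length ≈ 1.71 cm

Z_qwt = √(Z_0·R_L) = √(50 × 201) = √10050
λ = 0.67·c/f = 0.0684 m, so l = λ/4 = 0.0171 m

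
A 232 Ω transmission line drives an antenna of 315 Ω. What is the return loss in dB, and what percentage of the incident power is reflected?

Γ = (315 − 232)/(315 + 232) = 0.152
RL = −20·log₁₀(0.152) = 16.4 dB
P_refl/P_inc = |Γ|² = 0.023

RL ≈ 16.4 dB; 2.3% of incident power reflected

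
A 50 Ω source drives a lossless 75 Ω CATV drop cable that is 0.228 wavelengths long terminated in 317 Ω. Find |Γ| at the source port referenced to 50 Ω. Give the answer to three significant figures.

βl = 2π × 0.228 = 82.1°
tan(βl) = 7.19
Z_in = Z_0·(Z_L + jZ_0·tanβl)/(Z_0 + jZ_L·tanβl) = 18.1 − j9.84 Ω
Γ_s = (Z_in − Z_s)/(Z_in + Z_s) = (-31.9 − j9.84)/(68.1 − j9.84), |Γ_s| = 0.486

|Γ| ≈ 0.486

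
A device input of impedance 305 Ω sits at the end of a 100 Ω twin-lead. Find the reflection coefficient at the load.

Γ = (Z_L − Z_0)/(Z_L + Z_0) = (305 − 100)/(305 + 100) = 205/405

Γ = 0.506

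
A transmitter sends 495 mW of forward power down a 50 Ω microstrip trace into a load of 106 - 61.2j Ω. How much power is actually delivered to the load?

|Γ| = |(56 − j61.2)/(156 − j61.2)| = 0.495
|Γ|² = 0.245
P_refl = |Γ|²·P_inc = 121 mW, P_del = (1 − |Γ|²)·P_inc = 374 mW

P_delivered ≈ 374 mW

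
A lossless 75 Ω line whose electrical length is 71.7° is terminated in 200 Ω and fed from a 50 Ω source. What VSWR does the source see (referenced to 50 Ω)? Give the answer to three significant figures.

tan(βl) = 3.02
Z_in = Z_0·(Z_L + jZ_0·tanβl)/(Z_0 + jZ_L·tanβl) = 30.7 − j21 Ω
Γ_s = (Z_in − Z_s)/(Z_in + Z_s) = (-19.3 − j21)/(80.7 − j21), |Γ_s| = 0.342
VSWR = (1 + |Γ_s|)/(1 − |Γ_s|)

VSWR ≈ 2.04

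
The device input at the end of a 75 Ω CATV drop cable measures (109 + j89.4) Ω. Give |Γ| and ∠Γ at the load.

Γ = (Z_L − Z_0)/(Z_L + Z_0) = (34 + j89.4)/(184 + j89.4)
|Γ| = 95.6/205 = 0.468

Γ ≈ 0.468 ∠ 43.3°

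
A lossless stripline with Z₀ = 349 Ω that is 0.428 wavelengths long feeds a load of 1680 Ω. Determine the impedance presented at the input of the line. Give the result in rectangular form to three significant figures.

βl = 2π × 0.428 = 154°
tan(βl) = tan(154°) = -0.486
Z_in = Z_0·(Z_L + jZ_0·tanβl)/(Z_0 + jZ_L·tanβl)
     = 349·(1680 − j170)/(349 − j816)

Z_in ≈ 321 + j581 Ω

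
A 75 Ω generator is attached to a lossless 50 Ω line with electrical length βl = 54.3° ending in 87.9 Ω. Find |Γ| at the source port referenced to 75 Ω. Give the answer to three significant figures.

|Γ| ≈ 0.381

tan(βl) = 1.39
Z_in = Z_0·(Z_L + jZ_0·tanβl)/(Z_0 + jZ_L·tanβl) = 37 − j20.8 Ω
Γ_s = (Z_in − Z_s)/(Z_in + Z_s) = (-38 − j20.8)/(112 − j20.8), |Γ_s| = 0.381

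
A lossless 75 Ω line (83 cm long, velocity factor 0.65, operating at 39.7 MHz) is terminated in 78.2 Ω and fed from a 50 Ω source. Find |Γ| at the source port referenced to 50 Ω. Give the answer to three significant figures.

λ = v/f = 0.65·c / 39.7 MHz = 4.91 m
βl = 2π·l/λ = 2π × 0.169 = 60.8°
tan(βl) = 1.79
Z_in = Z_0·(Z_L + jZ_0·tanβl)/(Z_0 + jZ_L·tanβl) = 73.3 − j2.61 Ω
Γ_s = (Z_in − Z_s)/(Z_in + Z_s) = (23.3 − j2.61)/(123 − j2.61), |Γ_s| = 0.19

|Γ| ≈ 0.19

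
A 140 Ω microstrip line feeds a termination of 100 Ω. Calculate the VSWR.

For a purely resistive load, VSWR = R_L/Z_0 or Z_0/R_L (whichever > 1) = 140/100

VSWR ≈ 1.4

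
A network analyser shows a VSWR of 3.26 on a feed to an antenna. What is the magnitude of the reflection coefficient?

|Γ| = (S − 1)/(S + 1) = (3.26 − 1)/(3.26 + 1) = 2.26/4.26

|Γ| ≈ 0.531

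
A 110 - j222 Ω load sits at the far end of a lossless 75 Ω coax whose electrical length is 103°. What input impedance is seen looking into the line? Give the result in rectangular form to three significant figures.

tan(βl) = tan(103°) = -4.33
Z_in = Z_0·(Z_L + jZ_0·tanβl)/(Z_0 + jZ_L·tanβl)
     = 75·(110 − j547)/(-887 − j476)

Z_in ≈ 12.1 + j39.8 Ω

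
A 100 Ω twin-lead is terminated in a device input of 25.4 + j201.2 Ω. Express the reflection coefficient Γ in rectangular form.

Γ = (Z_L − Z_0)/(Z_L + Z_0) = (-74.6 + j201.2)/(125.4 + j201.2)

Γ ≈ 0.554 + j0.716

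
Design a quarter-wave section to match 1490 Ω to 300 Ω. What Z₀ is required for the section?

Z_qwt ≈ 669 Ω

Z_qwt = √(Z_0·R_L) = √(300 × 1490) = √447000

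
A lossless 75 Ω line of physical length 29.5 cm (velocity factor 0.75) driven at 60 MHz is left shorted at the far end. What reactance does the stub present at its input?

λ = v/f = 0.75·c / 60 MHz = 3.75 m
βl = 2π·l/λ = 2π × 0.0787 = 28.3°
tan(βl) = 0.539
For a shorted stub, Z_in = jZ_0·tan(βl)

X_in ≈ 40.4 Ω (inductive)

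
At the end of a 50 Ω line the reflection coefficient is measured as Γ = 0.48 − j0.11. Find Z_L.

Z_L ≈ 134 − j38.9 Ω

Z_L = Z_0·(1 + Γ)/(1 − Γ) = 50·(1.48 − j0.11)/(0.52 + j0.11)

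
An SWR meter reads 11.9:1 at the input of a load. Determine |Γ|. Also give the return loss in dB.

|Γ| = (S − 1)/(S + 1) = (11.9 − 1)/(11.9 + 1) = 10.9/12.9
RL = −20·log₁₀|Γ| = −20·log₁₀(0.845)

|Γ| ≈ 0.845; return loss ≈ 1.46 dB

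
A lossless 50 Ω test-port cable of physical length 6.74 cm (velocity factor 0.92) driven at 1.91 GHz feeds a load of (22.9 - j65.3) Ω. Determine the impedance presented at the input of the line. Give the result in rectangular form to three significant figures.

λ = v/f = 0.92·c / 1.91 GHz = 0.145 m
βl = 2π·l/λ = 2π × 0.466 = 168°
tan(βl) = tan(168°) = -0.214
Z_in = Z_0·(Z_L + jZ_0·tanβl)/(Z_0 + jZ_L·tanβl)
     = 50·(22.9 − j76)/(36 − j4.9)

Z_in ≈ 45.3 − j99.3 Ω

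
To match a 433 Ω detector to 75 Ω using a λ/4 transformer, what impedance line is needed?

Z_qwt ≈ 180 Ω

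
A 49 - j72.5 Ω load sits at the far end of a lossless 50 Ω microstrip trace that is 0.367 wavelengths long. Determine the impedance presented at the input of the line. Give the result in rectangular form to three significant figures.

Z_in ≈ 70.8 + j84.6 Ω

βl = 2π × 0.367 = 132°
tan(βl) = tan(132°) = -1.11
Z_in = Z_0·(Z_L + jZ_0·tanβl)/(Z_0 + jZ_L·tanβl)
     = 50·(49 − j128)/(-30.2 − j54.2)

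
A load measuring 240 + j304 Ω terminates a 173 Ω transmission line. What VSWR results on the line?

VSWR ≈ 4.09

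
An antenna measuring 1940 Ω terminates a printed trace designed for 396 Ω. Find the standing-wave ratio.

VSWR ≈ 4.9

Γ = (1940 − 396)/(1940 + 396) = 0.661
VSWR = (1 + 0.661)/(1 − 0.661)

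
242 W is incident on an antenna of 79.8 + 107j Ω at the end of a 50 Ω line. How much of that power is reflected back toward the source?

P_reflected ≈ 106 W

|Γ| = |(29.8 + j107)/(129.8 + j107)| = 0.66
|Γ|² = 0.436
P_refl = |Γ|²·P_inc = 106 W, P_del = (1 − |Γ|²)·P_inc = 136 W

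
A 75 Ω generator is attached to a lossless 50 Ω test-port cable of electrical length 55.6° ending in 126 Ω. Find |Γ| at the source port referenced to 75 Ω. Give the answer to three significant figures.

|Γ| ≈ 0.52

tan(βl) = 1.46
Z_in = Z_0·(Z_L + jZ_0·tanβl)/(Z_0 + jZ_L·tanβl) = 27.1 − j26.9 Ω
Γ_s = (Z_in − Z_s)/(Z_in + Z_s) = (-47.9 − j26.9)/(102 − j26.9), |Γ_s| = 0.52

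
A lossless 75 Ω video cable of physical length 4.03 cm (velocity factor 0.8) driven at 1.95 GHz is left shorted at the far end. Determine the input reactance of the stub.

X_in ≈ -142 Ω (capacitive)

λ = v/f = 0.8·c / 1.95 GHz = 0.123 m
βl = 2π·l/λ = 2π × 0.327 = 118°
tan(βl) = -1.89
For a shorted stub, Z_in = jZ_0·tan(βl)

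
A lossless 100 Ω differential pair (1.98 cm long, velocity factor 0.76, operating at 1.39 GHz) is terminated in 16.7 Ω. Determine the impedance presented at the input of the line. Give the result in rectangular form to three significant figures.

Z_in ≈ 30.9 + j89.9 Ω

λ = v/f = 0.76·c / 1.39 GHz = 0.164 m
βl = 2π·l/λ = 2π × 0.121 = 43.5°
tan(βl) = tan(43.5°) = 0.947
Z_in = Z_0·(Z_L + jZ_0·tanβl)/(Z_0 + jZ_L·tanβl)
     = 100·(16.7 + j94.7)/(100 + j15.8)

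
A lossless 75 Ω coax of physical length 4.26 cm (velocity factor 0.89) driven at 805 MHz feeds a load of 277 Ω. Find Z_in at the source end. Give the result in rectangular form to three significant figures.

λ = v/f = 0.89·c / 805 MHz = 0.332 m
βl = 2π·l/λ = 2π × 0.128 = 46.2°
tan(βl) = tan(46.2°) = 1.04
Z_in = Z_0·(Z_L + jZ_0·tanβl)/(Z_0 + jZ_L·tanβl)
     = 75·(277 + j78.3)/(75 + j289)

Z_in ≈ 36.5 − j62.4 Ω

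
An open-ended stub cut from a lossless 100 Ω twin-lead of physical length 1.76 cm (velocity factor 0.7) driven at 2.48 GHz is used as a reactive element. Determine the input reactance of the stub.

X_in ≈ -27.1 Ω (capacitive)

λ = v/f = 0.7·c / 2.48 GHz = 0.0847 m
βl = 2π·l/λ = 2π × 0.208 = 74.8°
tan(βl) = 3.69
For an open-ended stub, Z_in = −jZ_0·cot(βl) = −jZ_0/tan(βl)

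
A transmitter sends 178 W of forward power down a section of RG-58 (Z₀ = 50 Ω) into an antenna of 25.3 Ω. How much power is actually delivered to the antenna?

Γ = (25.3 − 50)/(25.3 + 50) = -0.328
|Γ|² = 0.108
P_refl = |Γ|²·P_inc = 19.2 W, P_del = (1 − |Γ|²)·P_inc = 159 W

P_delivered ≈ 159 W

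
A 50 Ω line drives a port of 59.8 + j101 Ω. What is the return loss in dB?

RL ≈ 3.35 dB

Γ = (9.8 + j101)/(109.8 + j101), |Γ| = 0.68
RL = −20·log₁₀|Γ| = −20·log₁₀(0.68)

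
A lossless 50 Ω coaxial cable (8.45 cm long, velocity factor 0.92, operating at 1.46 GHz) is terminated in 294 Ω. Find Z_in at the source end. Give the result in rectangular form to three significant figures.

Z_in ≈ 64.1 + j113 Ω

λ = v/f = 0.92·c / 1.46 GHz = 0.189 m
βl = 2π·l/λ = 2π × 0.447 = 161°
tan(βl) = tan(161°) = -0.346
Z_in = Z_0·(Z_L + jZ_0·tanβl)/(Z_0 + jZ_L·tanβl)
     = 50·(294 − j17.3)/(50 − j102)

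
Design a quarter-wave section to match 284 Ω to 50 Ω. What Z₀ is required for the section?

Z_qwt = √(Z_0·R_L) = √(50 × 284) = √14200

Z_qwt ≈ 119 Ω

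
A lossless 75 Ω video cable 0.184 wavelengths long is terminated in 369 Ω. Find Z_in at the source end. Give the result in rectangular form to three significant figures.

βl = 2π × 0.184 = 66.2°
tan(βl) = tan(66.2°) = 2.27
Z_in = Z_0·(Z_L + jZ_0·tanβl)/(Z_0 + jZ_L·tanβl)
     = 75·(369 + j170)/(75 + j838)

Z_in ≈ 18.1 − j31.4 Ω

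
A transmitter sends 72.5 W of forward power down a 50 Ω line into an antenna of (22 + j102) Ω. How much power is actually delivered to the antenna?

P_delivered ≈ 20.5 W

|Γ| = |(-28 + j102)/(72 + j102)| = 0.847
|Γ|² = 0.718
P_refl = |Γ|²·P_inc = 52 W, P_del = (1 − |Γ|²)·P_inc = 20.5 W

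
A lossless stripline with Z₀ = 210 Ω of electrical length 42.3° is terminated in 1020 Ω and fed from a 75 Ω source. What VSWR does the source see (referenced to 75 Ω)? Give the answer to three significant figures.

VSWR ≈ 8.41

tan(βl) = 0.91
Z_in = Z_0·(Z_L + jZ_0·tanβl)/(Z_0 + jZ_L·tanβl) = 90.8 − j210 Ω
Γ_s = (Z_in − Z_s)/(Z_in + Z_s) = (15.8 − j210)/(166 − j210), |Γ_s| = 0.787
VSWR = (1 + |Γ_s|)/(1 − |Γ_s|)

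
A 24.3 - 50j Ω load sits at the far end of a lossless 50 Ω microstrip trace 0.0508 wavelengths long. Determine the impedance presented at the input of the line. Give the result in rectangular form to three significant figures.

Z_in ≈ 15 − j27 Ω

βl = 2π × 0.0508 = 18.3°
tan(βl) = tan(18.3°) = 0.33
Z_in = Z_0·(Z_L + jZ_0·tanβl)/(Z_0 + jZ_L·tanβl)
     = 50·(24.3 − j33.5)/(66.5 + j8.03)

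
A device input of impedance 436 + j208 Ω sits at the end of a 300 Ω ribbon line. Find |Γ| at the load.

|Γ| ≈ 0.325

Γ = (Z_L − Z_0)/(Z_L + Z_0) = (136 + j208)/(736 + j208)
|Γ| = 249/765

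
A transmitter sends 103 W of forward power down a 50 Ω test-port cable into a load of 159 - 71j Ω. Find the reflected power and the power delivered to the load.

|Γ| = |(109 − j71)/(209 − j71)| = 0.589
|Γ|² = 0.347
P_refl = |Γ|²·P_inc = 35.8 W, P_del = (1 − |Γ|²)·P_inc = 67.2 W

P_reflected ≈ 35.8 W; P_delivered ≈ 67.2 W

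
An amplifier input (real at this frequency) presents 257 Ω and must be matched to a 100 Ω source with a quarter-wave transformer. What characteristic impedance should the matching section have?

Z_qwt ≈ 160 Ω

Z_qwt = √(Z_0·R_L) = √(100 × 257) = √25700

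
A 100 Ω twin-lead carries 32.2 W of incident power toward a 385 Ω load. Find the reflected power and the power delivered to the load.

P_reflected ≈ 11.1 W; P_delivered ≈ 21.1 W

Γ = (385 − 100)/(385 + 100) = 0.588
|Γ|² = 0.345
P_refl = |Γ|²·P_inc = 11.1 W, P_del = (1 − |Γ|²)·P_inc = 21.1 W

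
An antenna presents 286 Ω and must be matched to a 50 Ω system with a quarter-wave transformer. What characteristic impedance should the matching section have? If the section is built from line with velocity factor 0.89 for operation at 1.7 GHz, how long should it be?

Z_qwt = √(Z_0·R_L) = √(50 × 286) = √14300
λ = 0.89·c/f = 0.157 m, so l = λ/4 = 0.0393 m

Z_qwt ≈ 120 Ω; length ≈ 3.93 cm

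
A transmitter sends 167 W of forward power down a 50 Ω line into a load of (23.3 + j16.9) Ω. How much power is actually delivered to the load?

P_delivered ≈ 138 W

|Γ| = |(-26.7 + j16.9)/(73.3 + j16.9)| = 0.42
|Γ|² = 0.176
P_refl = |Γ|²·P_inc = 29.5 W, P_del = (1 − |Γ|²)·P_inc = 138 W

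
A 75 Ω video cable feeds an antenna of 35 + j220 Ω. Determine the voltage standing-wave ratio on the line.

Γ = (Z_L − Z_0)/(Z_L + Z_0) = (-40 + j220)/(110 + j220)
|Γ| = 224/246 = 0.909
VSWR = (1 + |Γ|)/(1 − |Γ|) = 1.91/0.0909

VSWR ≈ 21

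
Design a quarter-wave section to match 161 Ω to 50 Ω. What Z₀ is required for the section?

Z_qwt ≈ 89.7 Ω

Z_qwt = √(Z_0·R_L) = √(50 × 161) = √8050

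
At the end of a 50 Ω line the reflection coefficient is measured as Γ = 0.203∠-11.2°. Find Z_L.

Z_L ≈ 74.6 − j6.13 Ω

Z_L = Z_0·(1 + Γ)/(1 − Γ) = 50·(1.2 − j0.0394)/(0.801 + j0.0394)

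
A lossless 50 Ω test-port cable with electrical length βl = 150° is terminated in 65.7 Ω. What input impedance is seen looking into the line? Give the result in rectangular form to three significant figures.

Z_in ≈ 55.6 + j13.3 Ω

tan(βl) = tan(150°) = -0.577
Z_in = Z_0·(Z_L + jZ_0·tanβl)/(Z_0 + jZ_L·tanβl)
     = 50·(65.7 − j28.9)/(50 − j37.9)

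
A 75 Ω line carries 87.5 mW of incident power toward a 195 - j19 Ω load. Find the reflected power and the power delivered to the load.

P_reflected ≈ 17.6 mW; P_delivered ≈ 69.9 mW

|Γ| = |(120 − j19)/(270 − j19)| = 0.449
|Γ|² = 0.201
P_refl = |Γ|²·P_inc = 17.6 mW, P_del = (1 − |Γ|²)·P_inc = 69.9 mW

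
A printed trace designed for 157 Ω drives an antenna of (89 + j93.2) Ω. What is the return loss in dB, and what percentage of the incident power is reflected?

Γ = (-68 + j93.2)/(246 + j93.2), |Γ| = 0.439
RL = −20·log₁₀(0.439) = 7.16 dB
P_refl/P_inc = |Γ|² = 0.192

RL ≈ 7.16 dB; 19.2% of incident power reflected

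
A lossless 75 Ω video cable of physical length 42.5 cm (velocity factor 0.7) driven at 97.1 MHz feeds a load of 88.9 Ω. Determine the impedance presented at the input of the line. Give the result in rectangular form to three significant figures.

Z_in ≈ 65.3 − j6.95 Ω

λ = v/f = 0.7·c / 97.1 MHz = 2.16 m
βl = 2π·l/λ = 2π × 0.197 = 70.7°
tan(βl) = tan(70.7°) = 2.86
Z_in = Z_0·(Z_L + jZ_0·tanβl)/(Z_0 + jZ_L·tanβl)
     = 75·(88.9 + j215)/(75 + j254)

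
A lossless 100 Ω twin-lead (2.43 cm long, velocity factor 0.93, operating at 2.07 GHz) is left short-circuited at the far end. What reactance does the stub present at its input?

X_in ≈ 214 Ω (inductive)

λ = v/f = 0.93·c / 2.07 GHz = 0.135 m
βl = 2π·l/λ = 2π × 0.18 = 64.9°
tan(βl) = 2.14
For a short-circuited stub, Z_in = jZ_0·tan(βl)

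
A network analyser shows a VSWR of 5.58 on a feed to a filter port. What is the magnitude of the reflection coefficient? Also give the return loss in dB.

|Γ| ≈ 0.696; return loss ≈ 3.15 dB

|Γ| = (S − 1)/(S + 1) = (5.58 − 1)/(5.58 + 1) = 4.58/6.58
RL = −20·log₁₀|Γ| = −20·log₁₀(0.696)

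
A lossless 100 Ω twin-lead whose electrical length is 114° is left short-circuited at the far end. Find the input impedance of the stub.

tan(βl) = -2.25
For a short-circuited stub, Z_in = jZ_0·tan(βl)

Z_in ≈ −j225 Ω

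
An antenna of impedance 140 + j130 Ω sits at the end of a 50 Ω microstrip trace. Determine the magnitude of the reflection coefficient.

|Γ| ≈ 0.687

Γ = (Z_L − Z_0)/(Z_L + Z_0) = (90 + j130)/(190 + j130)
|Γ| = 158/230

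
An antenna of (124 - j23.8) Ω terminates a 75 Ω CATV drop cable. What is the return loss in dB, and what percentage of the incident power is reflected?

Γ = (49 − j23.8)/(199 − j23.8), |Γ| = 0.272
RL = −20·log₁₀(0.272) = 11.3 dB
P_refl/P_inc = |Γ|² = 0.0739

RL ≈ 11.3 dB; 7.39% of incident power reflected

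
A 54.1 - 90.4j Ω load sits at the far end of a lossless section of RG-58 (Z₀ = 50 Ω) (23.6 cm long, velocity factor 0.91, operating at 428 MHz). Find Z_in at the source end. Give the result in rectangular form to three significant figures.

λ = v/f = 0.91·c / 428 MHz = 0.638 m
βl = 2π·l/λ = 2π × 0.37 = 133°
tan(βl) = tan(133°) = -1.06
Z_in = Z_0·(Z_L + jZ_0·tanβl)/(Z_0 + jZ_L·tanβl)
     = 50·(54.1 − j144)/(-46.3 − j57.6)

Z_in ≈ 52.9 + j89.4 Ω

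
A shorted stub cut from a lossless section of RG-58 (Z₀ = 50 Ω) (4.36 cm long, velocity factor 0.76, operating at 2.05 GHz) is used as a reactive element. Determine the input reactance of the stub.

λ = v/f = 0.76·c / 2.05 GHz = 0.111 m
βl = 2π·l/λ = 2π × 0.392 = 141°
tan(βl) = -0.806
For a shorted stub, Z_in = jZ_0·tan(βl)

X_in ≈ -40.3 Ω (capacitive)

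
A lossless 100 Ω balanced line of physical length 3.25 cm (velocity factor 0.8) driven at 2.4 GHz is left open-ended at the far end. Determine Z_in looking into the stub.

Z_in ≈ +j51 Ω

λ = v/f = 0.8·c / 2.4 GHz = 0.1 m
βl = 2π·l/λ = 2π × 0.325 = 117°
tan(βl) = -1.96
For an open-ended stub, Z_in = −jZ_0·cot(βl) = −jZ_0/tan(βl)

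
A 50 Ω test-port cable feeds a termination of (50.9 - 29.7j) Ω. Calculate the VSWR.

Γ = (Z_L − Z_0)/(Z_L + Z_0) = (0.9 − j29.7)/(100.9 − j29.7)
|Γ| = 29.7/105 = 0.283
VSWR = (1 + |Γ|)/(1 − |Γ|) = 1.28/0.717

VSWR ≈ 1.79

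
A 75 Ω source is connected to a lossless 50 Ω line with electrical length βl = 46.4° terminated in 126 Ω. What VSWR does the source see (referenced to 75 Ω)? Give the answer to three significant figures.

VSWR ≈ 2.85

tan(βl) = 1.05
Z_in = Z_0·(Z_L + jZ_0·tanβl)/(Z_0 + jZ_L·tanβl) = 33.1 − j35.1 Ω
Γ_s = (Z_in − Z_s)/(Z_in + Z_s) = (-41.9 − j35.1)/(108 − j35.1), |Γ_s| = 0.481
VSWR = (1 + |Γ_s|)/(1 − |Γ_s|)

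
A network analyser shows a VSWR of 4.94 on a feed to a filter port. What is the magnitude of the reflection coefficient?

|Γ| = (S − 1)/(S + 1) = (4.94 − 1)/(4.94 + 1) = 3.94/5.94

|Γ| ≈ 0.663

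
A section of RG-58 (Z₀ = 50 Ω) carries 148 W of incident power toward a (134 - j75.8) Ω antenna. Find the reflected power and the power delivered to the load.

P_reflected ≈ 47.8 W; P_delivered ≈ 100 W

|Γ| = |(84 − j75.8)/(184 − j75.8)| = 0.569
|Γ|² = 0.323
P_refl = |Γ|²·P_inc = 47.8 W, P_del = (1 − |Γ|²)·P_inc = 100 W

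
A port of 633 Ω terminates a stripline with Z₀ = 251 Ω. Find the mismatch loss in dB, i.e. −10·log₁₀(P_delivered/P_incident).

Γ = (633 − 251)/(633 + 251) = 0.432
|Γ|² = 0.187, so P_del/P_inc = 1 − |Γ|² = 0.813
ML = −10·log₁₀(1 − |Γ|²)

mismatch loss ≈ 0.898 dB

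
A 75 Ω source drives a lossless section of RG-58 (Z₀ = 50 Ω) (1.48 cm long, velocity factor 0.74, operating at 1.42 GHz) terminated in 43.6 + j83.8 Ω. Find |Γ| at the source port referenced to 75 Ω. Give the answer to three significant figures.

|Γ| ≈ 0.55

λ = v/f = 0.74·c / 1.42 GHz = 0.156 m
βl = 2π·l/λ = 2π × 0.0947 = 34.1°
tan(βl) = 0.677
Z_in = Z_0·(Z_L + jZ_0·tanβl)/(Z_0 + jZ_L·tanβl) = 174 − j113 Ω
Γ_s = (Z_in − Z_s)/(Z_in + Z_s) = (98.7 − j113)/(249 − j113), |Γ_s| = 0.55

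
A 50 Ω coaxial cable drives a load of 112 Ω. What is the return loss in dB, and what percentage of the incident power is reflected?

Γ = (112 − 50)/(112 + 50) = 0.383
RL = −20·log₁₀(0.383) = 8.34 dB
P_refl/P_inc = |Γ|² = 0.146

RL ≈ 8.34 dB; 14.6% of incident power reflected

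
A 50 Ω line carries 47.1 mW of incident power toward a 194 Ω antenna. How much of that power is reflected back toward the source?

Γ = (194 − 50)/(194 + 50) = 0.59
|Γ|² = 0.348
P_refl = |Γ|²·P_inc = 16.4 mW, P_del = (1 − |Γ|²)·P_inc = 30.7 mW

P_reflected ≈ 16.4 mW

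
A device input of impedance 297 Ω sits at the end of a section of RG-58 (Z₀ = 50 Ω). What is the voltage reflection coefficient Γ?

Γ = 0.712

Γ = (Z_L − Z_0)/(Z_L + Z_0) = (297 − 50)/(297 + 50) = 247/347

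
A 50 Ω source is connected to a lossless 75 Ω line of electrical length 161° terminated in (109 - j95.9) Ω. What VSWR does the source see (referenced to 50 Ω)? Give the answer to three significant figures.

tan(βl) = -0.344
Z_in = Z_0·(Z_L + jZ_0·tanβl)/(Z_0 + jZ_L·tanβl) = 216 − j24.1 Ω
Γ_s = (Z_in − Z_s)/(Z_in + Z_s) = (166 − j24.1)/(266 − j24.1), |Γ_s| = 0.628
VSWR = (1 + |Γ_s|)/(1 − |Γ_s|)

VSWR ≈ 4.38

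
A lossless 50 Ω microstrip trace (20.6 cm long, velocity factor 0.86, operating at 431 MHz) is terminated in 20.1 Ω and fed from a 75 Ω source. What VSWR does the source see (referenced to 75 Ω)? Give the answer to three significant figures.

VSWR ≈ 2.38

λ = v/f = 0.86·c / 431 MHz = 0.599 m
βl = 2π·l/λ = 2π × 0.344 = 124°
tan(βl) = -1.49
Z_in = Z_0·(Z_L + jZ_0·tanβl)/(Z_0 + jZ_L·tanβl) = 47.6 − j46 Ω
Γ_s = (Z_in − Z_s)/(Z_in + Z_s) = (-27.4 − j46)/(123 − j46), |Γ_s| = 0.409
VSWR = (1 + |Γ_s|)/(1 − |Γ_s|)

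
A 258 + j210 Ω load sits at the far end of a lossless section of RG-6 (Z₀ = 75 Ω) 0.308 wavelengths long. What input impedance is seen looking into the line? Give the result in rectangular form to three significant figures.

Z_in ≈ 13.5 + j16.2 Ω

βl = 2π × 0.308 = 111°
tan(βl) = tan(111°) = -2.62
Z_in = Z_0·(Z_L + jZ_0·tanβl)/(Z_0 + jZ_L·tanβl)
     = 75·(258 + j13.4)/(626 − j676)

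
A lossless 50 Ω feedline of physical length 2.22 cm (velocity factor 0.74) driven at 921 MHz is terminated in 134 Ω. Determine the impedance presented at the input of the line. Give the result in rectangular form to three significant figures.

λ = v/f = 0.74·c / 921 MHz = 0.241 m
βl = 2π·l/λ = 2π × 0.0921 = 33.2°
tan(βl) = tan(33.2°) = 0.653
Z_in = Z_0·(Z_L + jZ_0·tanβl)/(Z_0 + jZ_L·tanβl)
     = 50·(134 + j32.7)/(50 + j87.5)

Z_in ≈ 47 − j49.7 Ω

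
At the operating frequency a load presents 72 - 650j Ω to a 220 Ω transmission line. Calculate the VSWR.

VSWR ≈ 30

Γ = (Z_L − Z_0)/(Z_L + Z_0) = (-148 − j650)/(292 − j650)
|Γ| = 667/713 = 0.936
VSWR = (1 + |Γ|)/(1 − |Γ|) = 1.94/0.0645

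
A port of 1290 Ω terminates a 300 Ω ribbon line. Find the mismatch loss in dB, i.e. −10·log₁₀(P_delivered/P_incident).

Γ = (1290 − 300)/(1290 + 300) = 0.623
|Γ|² = 0.388, so P_del/P_inc = 1 − |Γ|² = 0.612
ML = −10·log₁₀(1 − |Γ|²)

mismatch loss ≈ 2.13 dB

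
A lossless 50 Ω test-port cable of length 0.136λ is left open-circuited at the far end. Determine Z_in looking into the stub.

Z_in ≈ −j43.5 Ω

βl = 2π × 0.136 = 49°
tan(βl) = 1.15
For an open-circuited stub, Z_in = −jZ_0·cot(βl) = −jZ_0/tan(βl)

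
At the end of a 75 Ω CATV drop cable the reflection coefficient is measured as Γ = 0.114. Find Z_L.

Z_L ≈ 94.3 Ω

Z_L = Z_0·(1 + Γ)/(1 − Γ) = 75·(1.11)/(0.886)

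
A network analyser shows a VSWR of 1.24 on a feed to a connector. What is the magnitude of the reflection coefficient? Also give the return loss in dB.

|Γ| = (S − 1)/(S + 1) = (1.24 − 1)/(1.24 + 1) = 0.24/2.24
RL = −20·log₁₀|Γ| = −20·log₁₀(0.107)

|Γ| ≈ 0.107; return loss ≈ 19.4 dB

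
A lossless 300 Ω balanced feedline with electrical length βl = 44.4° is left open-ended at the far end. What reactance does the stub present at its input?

tan(βl) = 0.979
For an open-ended stub, Z_in = −jZ_0·cot(βl) = −jZ_0/tan(βl)

X_in ≈ -306 Ω (capacitive)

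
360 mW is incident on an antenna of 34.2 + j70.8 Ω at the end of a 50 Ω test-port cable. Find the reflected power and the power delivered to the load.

|Γ| = |(-15.8 + j70.8)/(84.2 + j70.8)| = 0.659
|Γ|² = 0.435
P_refl = |Γ|²·P_inc = 157 mW, P_del = (1 − |Γ|²)·P_inc = 203 mW

P_reflected ≈ 157 mW; P_delivered ≈ 203 mW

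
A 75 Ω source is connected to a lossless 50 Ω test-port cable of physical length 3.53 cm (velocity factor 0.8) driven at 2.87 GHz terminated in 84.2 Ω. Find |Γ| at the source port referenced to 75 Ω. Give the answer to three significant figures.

|Γ| ≈ 0.225

λ = v/f = 0.8·c / 2.87 GHz = 0.0836 m
βl = 2π·l/λ = 2π × 0.422 = 152°
tan(βl) = -0.532
Z_in = Z_0·(Z_L + jZ_0·tanβl)/(Z_0 + jZ_L·tanβl) = 59.9 + j27.1 Ω
Γ_s = (Z_in − Z_s)/(Z_in + Z_s) = (-15.1 + j27.1)/(135 + j27.1), |Γ_s| = 0.225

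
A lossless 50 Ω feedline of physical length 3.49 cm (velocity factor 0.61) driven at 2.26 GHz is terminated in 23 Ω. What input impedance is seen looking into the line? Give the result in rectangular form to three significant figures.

Z_in ≈ 26.7 − j17.5 Ω

λ = v/f = 0.61·c / 2.26 GHz = 0.081 m
βl = 2π·l/λ = 2π × 0.431 = 155°
tan(βl) = tan(155°) = -0.463
Z_in = Z_0·(Z_L + jZ_0·tanβl)/(Z_0 + jZ_L·tanβl)
     = 50·(23 − j23.1)/(50 − j10.6)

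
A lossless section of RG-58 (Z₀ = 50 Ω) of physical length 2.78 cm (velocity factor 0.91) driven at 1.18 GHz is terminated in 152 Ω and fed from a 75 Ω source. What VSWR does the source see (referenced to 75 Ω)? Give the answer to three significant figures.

λ = v/f = 0.91·c / 1.18 GHz = 0.231 m
βl = 2π·l/λ = 2π × 0.12 = 43.3°
tan(βl) = 0.941
Z_in = Z_0·(Z_L + jZ_0·tanβl)/(Z_0 + jZ_L·tanβl) = 31.2 − j42.2 Ω
Γ_s = (Z_in − Z_s)/(Z_in + Z_s) = (-43.8 − j42.2)/(106 − j42.2), |Γ_s| = 0.532
VSWR = (1 + |Γ_s|)/(1 − |Γ_s|)

VSWR ≈ 3.28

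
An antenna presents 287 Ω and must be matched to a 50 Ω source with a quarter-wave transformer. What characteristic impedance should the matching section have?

Z_qwt ≈ 120 Ω

Z_qwt = √(Z_0·R_L) = √(50 × 287) = √14350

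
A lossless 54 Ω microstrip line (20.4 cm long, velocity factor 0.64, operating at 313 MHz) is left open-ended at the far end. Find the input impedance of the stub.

Z_in ≈ +j30.8 Ω

λ = v/f = 0.64·c / 313 MHz = 0.613 m
βl = 2π·l/λ = 2π × 0.333 = 120°
tan(βl) = -1.75
For an open-ended stub, Z_in = −jZ_0·cot(βl) = −jZ_0/tan(βl)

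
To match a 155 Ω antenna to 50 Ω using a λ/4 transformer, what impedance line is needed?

Z_qwt ≈ 88 Ω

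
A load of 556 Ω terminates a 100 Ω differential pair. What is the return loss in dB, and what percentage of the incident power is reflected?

RL ≈ 3.16 dB; 48.3% of incident power reflected

Γ = (556 − 100)/(556 + 100) = 0.695
RL = −20·log₁₀(0.695) = 3.16 dB
P_refl/P_inc = |Γ|² = 0.483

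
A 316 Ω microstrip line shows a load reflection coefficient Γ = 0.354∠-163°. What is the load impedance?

Z_L = Z_0·(1 + Γ)/(1 − Γ) = 316·(0.661 − j0.103)/(1.34 + j0.103)

Z_L ≈ 153 − j36.3 Ω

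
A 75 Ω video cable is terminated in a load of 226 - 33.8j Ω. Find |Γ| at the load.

Γ = (Z_L − Z_0)/(Z_L + Z_0) = (151 − j33.8)/(301 − j33.8)
|Γ| = 155/303

|Γ| ≈ 0.511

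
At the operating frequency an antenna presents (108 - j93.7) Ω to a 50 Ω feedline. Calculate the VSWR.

Γ = (Z_L − Z_0)/(Z_L + Z_0) = (58 − j93.7)/(158 − j93.7)
|Γ| = 110/184 = 0.6
VSWR = (1 + |Γ|)/(1 − |Γ|) = 1.6/0.4

VSWR ≈ 4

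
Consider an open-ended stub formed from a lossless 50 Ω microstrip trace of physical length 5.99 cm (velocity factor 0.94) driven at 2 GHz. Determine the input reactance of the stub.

λ = v/f = 0.94·c / 2 GHz = 0.141 m
βl = 2π·l/λ = 2π × 0.425 = 153°
tan(βl) = -0.511
For an open-ended stub, Z_in = −jZ_0·cot(βl) = −jZ_0/tan(βl)

X_in ≈ 97.9 Ω (inductive)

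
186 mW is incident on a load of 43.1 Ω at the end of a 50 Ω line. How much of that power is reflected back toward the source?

P_reflected ≈ 1.02 mW

Γ = (43.1 − 50)/(43.1 + 50) = -0.0741
|Γ|² = 0.00549
P_refl = |Γ|²·P_inc = 1.02 mW, P_del = (1 − |Γ|²)·P_inc = 185 mW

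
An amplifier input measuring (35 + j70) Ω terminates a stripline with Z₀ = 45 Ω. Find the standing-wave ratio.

VSWR ≈ 4.97

Γ = (Z_L − Z_0)/(Z_L + Z_0) = (-10 + j70)/(80 + j70)
|Γ| = 70.7/106 = 0.665
VSWR = (1 + |Γ|)/(1 − |Γ|) = 1.67/0.335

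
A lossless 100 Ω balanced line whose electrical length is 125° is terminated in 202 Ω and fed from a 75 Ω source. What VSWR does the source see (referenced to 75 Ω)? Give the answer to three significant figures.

VSWR ≈ 1.96

tan(βl) = -1.43
Z_in = Z_0·(Z_L + jZ_0·tanβl)/(Z_0 + jZ_L·tanβl) = 65.9 + j47.2 Ω
Γ_s = (Z_in − Z_s)/(Z_in + Z_s) = (-9.14 + j47.2)/(141 + j47.2), |Γ_s| = 0.324
VSWR = (1 + |Γ_s|)/(1 − |Γ_s|)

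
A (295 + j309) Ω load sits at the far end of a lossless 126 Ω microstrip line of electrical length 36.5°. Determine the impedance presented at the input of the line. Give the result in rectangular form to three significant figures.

tan(βl) = tan(36.5°) = 0.74
Z_in = Z_0·(Z_L + jZ_0·tanβl)/(Z_0 + jZ_L·tanβl)
     = 126·(295 + j402)/(-103 + j218)

Z_in ≈ 125 − j229 Ω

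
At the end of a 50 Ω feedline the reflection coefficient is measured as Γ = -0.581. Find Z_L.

Z_L ≈ 13.3 Ω

Z_L = Z_0·(1 + Γ)/(1 − Γ) = 50·(0.419)/(1.58)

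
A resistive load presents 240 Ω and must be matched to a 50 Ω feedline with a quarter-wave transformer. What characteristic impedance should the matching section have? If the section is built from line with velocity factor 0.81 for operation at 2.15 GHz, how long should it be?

Z_qwt ≈ 110 Ω; length ≈ 2.83 cm

Z_qwt = √(Z_0·R_L) = √(50 × 240) = √12000
λ = 0.81·c/f = 0.113 m, so l = λ/4 = 0.0283 m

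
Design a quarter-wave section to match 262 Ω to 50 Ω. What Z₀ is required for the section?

Z_qwt ≈ 114 Ω

Z_qwt = √(Z_0·R_L) = √(50 × 262) = √13100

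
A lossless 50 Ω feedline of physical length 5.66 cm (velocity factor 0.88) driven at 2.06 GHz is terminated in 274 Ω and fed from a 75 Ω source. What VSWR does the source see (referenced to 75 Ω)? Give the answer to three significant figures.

VSWR ≈ 4.26

λ = v/f = 0.88·c / 2.06 GHz = 0.128 m
βl = 2π·l/λ = 2π × 0.442 = 159°
tan(βl) = -0.384
Z_in = Z_0·(Z_L + jZ_0·tanβl)/(Z_0 + jZ_L·tanβl) = 57.9 + j103 Ω
Γ_s = (Z_in − Z_s)/(Z_in + Z_s) = (-17.1 + j103)/(133 + j103), |Γ_s| = 0.62
VSWR = (1 + |Γ_s|)/(1 − |Γ_s|)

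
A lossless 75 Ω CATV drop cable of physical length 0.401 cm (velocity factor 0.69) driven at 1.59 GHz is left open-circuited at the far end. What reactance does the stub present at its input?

λ = v/f = 0.69·c / 1.59 GHz = 0.13 m
βl = 2π·l/λ = 2π × 0.0308 = 11.1°
tan(βl) = 0.196
For an open-circuited stub, Z_in = −jZ_0·cot(βl) = −jZ_0/tan(βl)

X_in ≈ -383 Ω (capacitive)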